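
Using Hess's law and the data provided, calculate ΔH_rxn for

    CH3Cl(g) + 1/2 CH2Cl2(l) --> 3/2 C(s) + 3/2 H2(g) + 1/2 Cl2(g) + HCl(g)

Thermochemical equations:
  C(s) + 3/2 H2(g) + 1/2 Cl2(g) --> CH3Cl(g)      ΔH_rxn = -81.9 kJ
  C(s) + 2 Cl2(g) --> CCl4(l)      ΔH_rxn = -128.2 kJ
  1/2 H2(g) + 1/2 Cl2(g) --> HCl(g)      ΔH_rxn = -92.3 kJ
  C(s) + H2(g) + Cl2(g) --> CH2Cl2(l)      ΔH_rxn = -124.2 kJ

ΔH_rxn = 51.7 kJ

equation 1 reversed: +81.9 kJ
equation 2: not needed.
equation 3 as written: -92.3 kJ
equation 4 reversed and × 1/2: (-1/2)·(-124.2) = +62.1 kJ
By Hess's law, ΔH_rxn = (-1)·(-81.9) + (1)·(-92.3) + (-1/2)·(-124.2) = 51.7 kJ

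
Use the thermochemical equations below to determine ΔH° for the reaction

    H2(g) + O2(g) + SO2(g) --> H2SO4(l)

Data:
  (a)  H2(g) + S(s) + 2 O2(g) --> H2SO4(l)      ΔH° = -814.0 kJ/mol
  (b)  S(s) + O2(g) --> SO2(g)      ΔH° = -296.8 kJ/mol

(a) as written: -814.0 kJ/mol
(b) reversed: +296.8 kJ/mol
ΔH° = (1)·(-814.0) + (-1)·(-296.8) = -517.2 kJ/mol

ΔH° = -517.2 kJ/mol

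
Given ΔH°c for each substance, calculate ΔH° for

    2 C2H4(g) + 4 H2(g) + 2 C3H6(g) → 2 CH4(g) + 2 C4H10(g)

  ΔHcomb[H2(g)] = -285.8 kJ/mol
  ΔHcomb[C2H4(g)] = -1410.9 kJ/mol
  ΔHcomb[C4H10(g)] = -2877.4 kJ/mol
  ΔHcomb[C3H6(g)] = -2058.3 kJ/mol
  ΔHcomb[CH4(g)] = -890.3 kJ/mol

With combustion enthalpies, reactants minus products:
= [2·(-1410.9) + 4·(-285.8) + 2·(-2058.3)] − [2·(-890.3) + 2·(-2877.4)]
= -546.2 kJ/mol

ΔH° = -546.2 kJ/mol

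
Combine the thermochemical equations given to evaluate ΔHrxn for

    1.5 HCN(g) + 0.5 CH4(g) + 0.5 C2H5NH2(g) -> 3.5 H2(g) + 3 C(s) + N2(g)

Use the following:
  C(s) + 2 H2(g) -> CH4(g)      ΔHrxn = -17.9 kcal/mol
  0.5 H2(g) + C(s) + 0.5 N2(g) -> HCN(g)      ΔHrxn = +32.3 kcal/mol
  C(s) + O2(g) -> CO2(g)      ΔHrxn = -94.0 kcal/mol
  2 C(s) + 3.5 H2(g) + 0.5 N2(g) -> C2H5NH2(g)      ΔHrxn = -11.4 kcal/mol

ΔHrxn = -33.8 kcal/mol

equation 1 reversed and × 1/2: (-1/2)·(-17.9) = +8.95 kcal/mol
equation 2 reversed and × 3/2: (-3/2)·(+32.3) = -48.45 kcal/mol
equation 3: not needed.
equation 4 reversed and × 1/2: (-1/2)·(-11.4) = +5.7 kcal/mol
Summing the manipulated equations, ΔHrxn = (-1/2)·(-17.9) + (-3/2)·(+32.3) + (-1/2)·(-11.4) = -33.8 kcal/mol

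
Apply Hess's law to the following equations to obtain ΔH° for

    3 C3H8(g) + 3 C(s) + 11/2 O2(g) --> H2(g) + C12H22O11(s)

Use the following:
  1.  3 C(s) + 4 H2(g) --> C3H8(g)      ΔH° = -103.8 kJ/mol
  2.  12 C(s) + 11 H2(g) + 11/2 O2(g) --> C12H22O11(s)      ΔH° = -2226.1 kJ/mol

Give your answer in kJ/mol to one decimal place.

eq. 1 reversed and × 3 (C3H8(g) must end up as a reactant; scale by 3 for the 3 C3H8(g)): (-3)·(-103.8) = +311.4 kJ/mol
eq. 2 as written (C12H22O11(s) already on the product side): -2226.1 kJ/mol
ΔH° = (+311.4) + (-2226.1) = -1914.7 kJ/mol

ΔH° = -1914.7 kJ/mol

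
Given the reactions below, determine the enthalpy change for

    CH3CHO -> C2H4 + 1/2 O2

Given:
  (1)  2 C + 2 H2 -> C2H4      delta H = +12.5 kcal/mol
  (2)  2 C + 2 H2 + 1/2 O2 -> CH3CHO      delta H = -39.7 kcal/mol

(1) as written (C2H4 already on the product side): +12.5 kcal/mol
(2) reversed (reverse to put CH3CHO on the reactant side): +39.7 kcal/mol
Since enthalpy is a state function, delta H = (+12.5) + (+39.7) = 52.2 kcal/mol

delta H = 52.2 kcal/mol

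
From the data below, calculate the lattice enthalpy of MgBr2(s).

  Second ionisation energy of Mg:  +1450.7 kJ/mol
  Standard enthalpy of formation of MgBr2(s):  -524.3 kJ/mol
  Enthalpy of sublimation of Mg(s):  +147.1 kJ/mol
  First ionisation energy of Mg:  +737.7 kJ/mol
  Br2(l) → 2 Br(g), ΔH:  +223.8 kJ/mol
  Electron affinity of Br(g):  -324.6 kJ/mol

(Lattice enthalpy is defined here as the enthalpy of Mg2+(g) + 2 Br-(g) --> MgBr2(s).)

U = -2434.4 kJ/mol

ΔHf° = 1·ΔHsub + 1·(ΣIE) + 1·D(Br2) + 2·EA + U
-524.3 = 1·(+147.1) + 1·(+2188.4) + 1·(+223.8) + 2·(-324.6) + U
U = -524.3 − (+1910.1) = -2434.4 kJ/mol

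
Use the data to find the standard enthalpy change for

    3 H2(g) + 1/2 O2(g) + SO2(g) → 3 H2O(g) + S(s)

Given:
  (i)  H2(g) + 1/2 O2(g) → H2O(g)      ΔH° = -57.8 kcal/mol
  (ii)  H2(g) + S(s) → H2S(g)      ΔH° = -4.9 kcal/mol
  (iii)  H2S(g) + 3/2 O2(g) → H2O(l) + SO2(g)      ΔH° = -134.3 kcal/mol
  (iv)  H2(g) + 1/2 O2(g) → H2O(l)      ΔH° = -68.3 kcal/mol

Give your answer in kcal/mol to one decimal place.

(i) × 3 (scale by 3 for the 3 H2O(g)): (3)·(-57.8) = -173.4 kcal/mol
(ii) reversed (reverse to put S(s) on the product side): +4.9 kcal/mol
(iii) reversed (SO2(g) must end up as a reactant): +134.3 kcal/mol
(iv) as written: -68.3 kcal/mol
ΔH° = (3)·(-57.8) + (-1)·(-4.9) + (-1)·(-134.3) + (1)·(-68.3) = -102.5 kcal/mol

ΔH° = -102.5 kcal/mol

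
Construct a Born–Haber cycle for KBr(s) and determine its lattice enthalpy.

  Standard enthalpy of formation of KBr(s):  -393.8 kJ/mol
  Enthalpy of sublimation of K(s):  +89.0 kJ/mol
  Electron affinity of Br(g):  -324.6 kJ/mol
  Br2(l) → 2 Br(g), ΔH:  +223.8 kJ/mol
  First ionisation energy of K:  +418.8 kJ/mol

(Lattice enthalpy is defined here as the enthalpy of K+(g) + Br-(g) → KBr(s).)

U = -688.9 kJ/mol

ΔHf° = 1·ΔHsub + 1·(ΣIE) + 1/2·D(Br2) + 1·EA + U
-393.8 = 1·(+89.0) + 1·(+418.8) + 1/2·(+223.8) + 1·(-324.6) + U
U = -393.8 − (+295.1) = -688.9 kJ/mol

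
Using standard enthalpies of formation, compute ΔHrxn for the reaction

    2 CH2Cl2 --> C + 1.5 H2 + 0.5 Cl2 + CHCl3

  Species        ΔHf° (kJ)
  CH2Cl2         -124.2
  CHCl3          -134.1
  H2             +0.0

ΔHrxn = 114.3 kJ

ΔH°rxn = Σ nΔHf°(products) − Σ nΔHf°(reactants).
Products: 1·(+0.0) + 3/2·(+0.0) + 1/2·(+0.0) + 1·(-134.1) = -134.1
Reactants: 2·(-124.2) = -248.4
ΔHrxn = (-134.1) − (-248.4) = 114.3 kJ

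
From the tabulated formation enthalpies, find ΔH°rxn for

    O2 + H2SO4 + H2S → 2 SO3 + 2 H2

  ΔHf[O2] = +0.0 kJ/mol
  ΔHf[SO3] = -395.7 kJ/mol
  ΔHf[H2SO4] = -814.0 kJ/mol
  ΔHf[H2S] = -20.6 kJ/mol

Products: 2·(-395.7) + 2·(+0.0) = -791.4
Reactants: 1·(+0.0) + 1·(-814.0) + 1·(-20.6) = -834.6
ΔH°rxn = (-791.4) − (-834.6) = 43.2 kJ/mol

ΔH°rxn = 43.2 kJ/mol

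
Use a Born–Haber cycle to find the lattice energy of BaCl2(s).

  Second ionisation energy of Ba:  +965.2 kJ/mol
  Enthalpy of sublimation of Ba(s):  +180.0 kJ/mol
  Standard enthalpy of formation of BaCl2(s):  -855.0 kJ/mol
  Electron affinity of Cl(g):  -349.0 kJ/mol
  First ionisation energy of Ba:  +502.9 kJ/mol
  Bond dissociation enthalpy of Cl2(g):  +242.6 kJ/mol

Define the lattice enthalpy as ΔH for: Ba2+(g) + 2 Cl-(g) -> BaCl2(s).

U = -2047.7 kJ/mol

ΔHf° = 1·ΔHsub + 1·(ΣIE) + 1·D(Cl2) + 2·EA + U
-855.0 = 1·(+180.0) + 1·(+1468.1) + 1·(+242.6) + 2·(-349.0) + U
U = -855.0 − (+1192.7) = -2047.7 kJ/mol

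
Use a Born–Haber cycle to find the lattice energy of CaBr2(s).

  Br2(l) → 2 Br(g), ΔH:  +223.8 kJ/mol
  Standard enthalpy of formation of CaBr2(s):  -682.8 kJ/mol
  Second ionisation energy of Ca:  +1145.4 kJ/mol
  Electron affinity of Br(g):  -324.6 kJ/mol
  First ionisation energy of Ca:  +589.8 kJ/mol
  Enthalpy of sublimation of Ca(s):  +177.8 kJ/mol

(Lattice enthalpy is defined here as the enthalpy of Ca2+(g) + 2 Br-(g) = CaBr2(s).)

ΔHf° = 1·ΔHsub + 1·(ΣIE) + 1·D(Br2) + 2·EA + U
-682.8 = 1·(+177.8) + 1·(+1735.2) + 1·(+223.8) + 2·(-324.6) + U
U = -682.8 − (+1487.6) = -2170.4 kJ/mol

U = -2170.4 kJ/mol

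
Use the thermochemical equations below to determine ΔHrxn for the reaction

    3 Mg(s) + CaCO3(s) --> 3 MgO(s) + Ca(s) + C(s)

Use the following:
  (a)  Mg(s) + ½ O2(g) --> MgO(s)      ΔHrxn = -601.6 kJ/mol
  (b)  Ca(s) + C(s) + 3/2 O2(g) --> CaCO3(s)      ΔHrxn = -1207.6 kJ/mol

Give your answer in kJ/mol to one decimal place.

ΔHrxn = -597.2 kJ/mol

(a) × 3: (3)·(-601.6) = -1804.8 kJ/mol
(b) reversed: +1207.6 kJ/mol
Since enthalpy is a state function, ΔHrxn = (-1804.8) + (+1207.6) = -597.2 kJ/mol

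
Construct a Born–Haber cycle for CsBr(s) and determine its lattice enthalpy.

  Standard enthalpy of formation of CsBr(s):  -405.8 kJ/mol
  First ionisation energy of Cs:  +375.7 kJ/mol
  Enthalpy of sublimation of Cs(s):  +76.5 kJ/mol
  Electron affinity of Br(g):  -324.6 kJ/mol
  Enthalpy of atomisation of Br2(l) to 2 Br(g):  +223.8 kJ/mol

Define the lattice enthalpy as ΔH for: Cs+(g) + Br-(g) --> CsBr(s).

ΔHf° = 1·ΔHsub + 1·(ΣIE) + 1/2·D(Br2) + 1·EA + U
-405.8 = 1·(+76.5) + 1·(+375.7) + 1/2·(+223.8) + 1·(-324.6) + U
U = -405.8 − (+239.5) = -645.3 kJ/mol

U = -645.3 kJ/mol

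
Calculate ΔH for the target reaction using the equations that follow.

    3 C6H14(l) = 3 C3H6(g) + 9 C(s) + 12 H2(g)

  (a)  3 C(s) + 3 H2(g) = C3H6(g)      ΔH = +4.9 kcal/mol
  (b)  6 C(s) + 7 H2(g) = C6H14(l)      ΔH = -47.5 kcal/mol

ΔH = 157.2 kcal/mol

(a) × 3: (3)·(+4.9) = +14.7 kcal/mol
(b) reversed and × 3: (-3)·(-47.5) = +142.5 kcal/mol
By Hess's law, ΔH = (+14.7) + (+142.5) = 157.2 kcal/mol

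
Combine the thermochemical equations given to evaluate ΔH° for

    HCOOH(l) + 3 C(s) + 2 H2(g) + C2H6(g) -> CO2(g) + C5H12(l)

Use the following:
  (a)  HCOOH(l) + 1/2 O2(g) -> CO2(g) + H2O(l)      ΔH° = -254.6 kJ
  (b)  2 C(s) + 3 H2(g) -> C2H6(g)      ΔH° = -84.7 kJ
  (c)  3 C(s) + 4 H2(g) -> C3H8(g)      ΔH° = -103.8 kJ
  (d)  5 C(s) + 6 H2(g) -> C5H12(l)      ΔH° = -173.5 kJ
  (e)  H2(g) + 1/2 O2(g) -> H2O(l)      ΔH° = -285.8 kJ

ΔH° = -57.6 kJ

(a) as written: -254.6 kJ
(b) reversed: +84.7 kJ
(c): not needed.
(d) as written: -173.5 kJ
(e) reversed: +285.8 kJ
Since enthalpy is a state function, ΔH° = (-254.6) + (+84.7) + (-173.5) + (+285.8) = -57.6 kJ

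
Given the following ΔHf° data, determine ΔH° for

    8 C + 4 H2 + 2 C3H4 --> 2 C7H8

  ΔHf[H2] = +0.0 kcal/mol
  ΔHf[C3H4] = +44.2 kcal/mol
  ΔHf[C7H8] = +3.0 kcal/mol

ΔH°rxn = Σ nΔHf°(products) − Σ nΔHf°(reactants).
Products: 2·(+3.0) = +6.0
Reactants: 8·(+0.0) + 4·(+0.0) + 2·(+44.2) = +88.4
ΔH° = (+6.0) − (+88.4) = -82.4 kcal/mol

ΔH° = -82.4 kcal/mol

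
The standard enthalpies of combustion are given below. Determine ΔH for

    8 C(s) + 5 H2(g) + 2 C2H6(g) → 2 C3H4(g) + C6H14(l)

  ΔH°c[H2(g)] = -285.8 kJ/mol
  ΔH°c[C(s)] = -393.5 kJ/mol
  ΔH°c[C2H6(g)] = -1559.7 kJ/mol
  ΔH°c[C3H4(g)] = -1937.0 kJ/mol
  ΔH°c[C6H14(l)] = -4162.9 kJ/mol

With combustion enthalpies, reactants minus products:
= [8·(-393.5) + 5·(-285.8) + 2·(-1559.7)] − [2·(-1937.0) + 1·(-4162.9)]
= 340.5 kJ/mol

ΔH = 340.5 kJ/mol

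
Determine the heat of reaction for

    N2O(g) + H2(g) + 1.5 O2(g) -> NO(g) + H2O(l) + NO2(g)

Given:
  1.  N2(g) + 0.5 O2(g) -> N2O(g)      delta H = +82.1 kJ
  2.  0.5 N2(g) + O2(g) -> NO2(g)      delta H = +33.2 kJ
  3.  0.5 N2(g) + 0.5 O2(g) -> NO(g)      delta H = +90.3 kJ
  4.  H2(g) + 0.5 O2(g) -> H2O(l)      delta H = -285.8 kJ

delta H = -244.4 kJ

eq. 1 reversed: -82.1 kJ
eq. 2 as written: +33.2 kJ
eq. 3 as written: +90.3 kJ
eq. 4 as written: -285.8 kJ
delta H = (-1)·(+82.1) + (1)·(+33.2) + (1)·(+90.3) + (1)·(-285.8) = -244.4 kJ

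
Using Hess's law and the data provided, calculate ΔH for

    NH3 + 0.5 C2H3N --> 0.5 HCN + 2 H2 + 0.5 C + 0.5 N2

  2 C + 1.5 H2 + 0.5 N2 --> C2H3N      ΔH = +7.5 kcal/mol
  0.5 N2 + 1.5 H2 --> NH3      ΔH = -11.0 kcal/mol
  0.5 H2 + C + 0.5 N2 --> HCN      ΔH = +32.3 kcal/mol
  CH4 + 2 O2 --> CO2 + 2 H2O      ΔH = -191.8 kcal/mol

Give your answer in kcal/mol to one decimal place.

ΔH = 23.4 kcal/mol

equation 1 reversed and × 1/2: (-1/2)·(+7.5) = -3.75 kcal/mol
equation 2 reversed: +11.0 kcal/mol
equation 3 × 1/2: (1/2)·(+32.3) = +16.15 kcal/mol
equation 4: not needed.
ΔH = (-1/2)·(+7.5) + (-1)·(-11.0) + (1/2)·(+32.3) = 23.4 kcal/mol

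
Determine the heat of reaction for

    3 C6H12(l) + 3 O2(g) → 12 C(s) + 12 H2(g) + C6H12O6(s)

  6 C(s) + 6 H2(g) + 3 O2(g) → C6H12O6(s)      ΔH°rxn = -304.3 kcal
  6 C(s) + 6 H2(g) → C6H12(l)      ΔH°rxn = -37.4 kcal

equation 1 as written: -304.3 kcal
equation 2 reversed and × 3: (-3)·(-37.4) = +112.2 kcal
ΔH°rxn = (-304.3) + (+112.2) = -192.1 kcal

ΔH°rxn = -192.1 kcal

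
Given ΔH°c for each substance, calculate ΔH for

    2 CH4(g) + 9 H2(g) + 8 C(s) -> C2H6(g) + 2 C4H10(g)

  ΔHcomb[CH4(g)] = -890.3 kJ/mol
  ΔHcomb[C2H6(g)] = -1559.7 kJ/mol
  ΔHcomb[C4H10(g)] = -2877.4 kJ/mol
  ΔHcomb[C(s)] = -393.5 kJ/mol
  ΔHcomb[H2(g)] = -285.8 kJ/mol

Using ΔH = Σ nΔHc°(reactants) − Σ nΔHc°(products):
= [2·(-890.3) + 9·(-285.8) + 8·(-393.5)] − [1·(-1559.7) + 2·(-2877.4)]
= -186.3 kJ/mol

ΔH = -186.3 kJ/mol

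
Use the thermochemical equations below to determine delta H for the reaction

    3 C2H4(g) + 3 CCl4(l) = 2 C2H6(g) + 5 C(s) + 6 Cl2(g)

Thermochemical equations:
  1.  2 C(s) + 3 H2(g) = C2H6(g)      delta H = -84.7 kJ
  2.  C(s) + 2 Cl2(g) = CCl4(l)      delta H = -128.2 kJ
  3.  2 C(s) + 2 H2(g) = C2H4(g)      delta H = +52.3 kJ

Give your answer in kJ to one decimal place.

eq. 1 × 2 (scale by 2 for the 2 C2H6(g)): (2)·(-84.7) = -169.4 kJ
eq. 2 reversed and × 3 (reverse to put CCl4(l) on the reactant side; scale by 3 for the 3 CCl4(l)): (-3)·(-128.2) = +384.6 kJ
eq. 3 reversed and × 3 (C2H4(g) must end up as a reactant; scale by 3 for the 3 C2H4(g)): (-3)·(+52.3) = -156.9 kJ
Summing the manipulated equations, delta H = (-169.4) + (+384.6) + (-156.9) = 58.3 kJ

delta H = 58.3 kJ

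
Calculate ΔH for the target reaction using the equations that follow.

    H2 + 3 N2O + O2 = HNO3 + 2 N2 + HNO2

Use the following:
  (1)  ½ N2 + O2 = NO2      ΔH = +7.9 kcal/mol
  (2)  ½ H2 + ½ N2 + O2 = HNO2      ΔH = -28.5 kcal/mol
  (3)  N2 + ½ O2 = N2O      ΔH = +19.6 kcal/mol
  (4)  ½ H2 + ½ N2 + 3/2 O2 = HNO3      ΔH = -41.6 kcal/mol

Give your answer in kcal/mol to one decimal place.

ΔH = -128.9 kcal/mol

(1): not needed (NO2 appears nowhere else).
(2) as written (HNO2 already on the product side): -28.5 kcal/mol
(3) reversed and × 3 (reverse to put N2O on the reactant side; scale by 3 for the 3 N2O): (-3)·(+19.6) = -58.8 kcal/mol
(4) as written (HNO3 already on the product side): -41.6 kcal/mol
ΔH = (1)·(-28.5) + (-3)·(+19.6) + (1)·(-41.6) = -128.9 kcal/mol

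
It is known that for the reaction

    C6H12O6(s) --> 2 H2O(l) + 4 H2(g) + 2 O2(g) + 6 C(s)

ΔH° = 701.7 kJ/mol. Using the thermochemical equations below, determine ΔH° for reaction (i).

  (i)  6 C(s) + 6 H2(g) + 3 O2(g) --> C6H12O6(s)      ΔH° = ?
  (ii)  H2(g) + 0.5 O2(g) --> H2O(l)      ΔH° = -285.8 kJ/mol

ΔH° = -1273.3 kJ/mol

(i) reversed (C6H12O6(s) must end up as a reactant): contributes −x
(ii) × 2 (×2 to match 2 H2O(l) in the target): (2)·(-285.8) = -571.6 kJ/mol
+701.7 = (-571.6) − x
x = (+701.7 − (-571.6)) / (-1) = -1273.3 kJ/mol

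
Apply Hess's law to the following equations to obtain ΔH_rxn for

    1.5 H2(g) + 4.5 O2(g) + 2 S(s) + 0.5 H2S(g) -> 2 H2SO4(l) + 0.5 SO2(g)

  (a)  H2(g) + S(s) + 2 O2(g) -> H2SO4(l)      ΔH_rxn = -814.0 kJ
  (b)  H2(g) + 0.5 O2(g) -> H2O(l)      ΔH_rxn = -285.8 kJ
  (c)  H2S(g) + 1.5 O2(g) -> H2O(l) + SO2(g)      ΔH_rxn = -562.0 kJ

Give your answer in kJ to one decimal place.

(a) × 2: (2)·(-814.0) = -1628.0 kJ
(b) reversed and × 1/2: (-1/2)·(-285.8) = +142.9 kJ
(c) × 1/2: (1/2)·(-562.0) = -281.0 kJ
ΔH_rxn = (-1628.0) + (+142.9) + (-281.0) = -1766.1 kJ

ΔH_rxn = -1766.1 kJ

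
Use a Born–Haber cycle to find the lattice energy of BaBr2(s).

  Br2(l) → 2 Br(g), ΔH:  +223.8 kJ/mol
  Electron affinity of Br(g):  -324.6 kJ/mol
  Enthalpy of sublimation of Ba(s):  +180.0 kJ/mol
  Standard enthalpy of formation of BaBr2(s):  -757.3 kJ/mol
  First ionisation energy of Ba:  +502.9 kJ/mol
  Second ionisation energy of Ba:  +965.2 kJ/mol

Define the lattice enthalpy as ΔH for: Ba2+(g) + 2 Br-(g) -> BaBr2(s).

ΔHf° = 1·ΔHsub + 1·(ΣIE) + 1·D(Br2) + 2·EA + U
-757.3 = 1·(+180.0) + 1·(+1468.1) + 1·(+223.8) + 2·(-324.6) + U
U = -757.3 − (+1222.7) = -1980.0 kJ/mol

U = -1980.0 kJ/mol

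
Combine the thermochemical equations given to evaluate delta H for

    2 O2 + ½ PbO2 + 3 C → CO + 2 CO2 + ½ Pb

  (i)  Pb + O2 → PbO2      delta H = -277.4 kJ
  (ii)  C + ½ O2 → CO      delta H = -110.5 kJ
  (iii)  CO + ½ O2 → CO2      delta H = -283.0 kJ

delta H = -758.8 kJ

(i) reversed and × 1/2 (reverse to put PbO2 on the reactant side; ×1/2 to match 1/2 PbO2 in the target): (-1/2)·(-277.4) = +138.7 kJ
(ii) × 3 (×3 to match 3 C in the target): (3)·(-110.5) = -331.5 kJ
(iii) × 2 (×2 to match 2 CO2 in the target): (2)·(-283.0) = -566.0 kJ
delta H = (-1/2)·(-277.4) + (3)·(-110.5) + (2)·(-283.0) = -758.8 kJ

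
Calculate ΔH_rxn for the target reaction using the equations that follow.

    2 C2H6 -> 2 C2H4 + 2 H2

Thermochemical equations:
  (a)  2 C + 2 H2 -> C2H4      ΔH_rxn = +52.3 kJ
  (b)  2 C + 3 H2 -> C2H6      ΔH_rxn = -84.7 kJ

ΔH_rxn = 274.0 kJ

(a) × 2: (2)·(+52.3) = +104.6 kJ
(b) reversed and × 2: (-2)·(-84.7) = +169.4 kJ
Since enthalpy is a state function, ΔH_rxn = (+104.6) + (+169.4) = 274.0 kJ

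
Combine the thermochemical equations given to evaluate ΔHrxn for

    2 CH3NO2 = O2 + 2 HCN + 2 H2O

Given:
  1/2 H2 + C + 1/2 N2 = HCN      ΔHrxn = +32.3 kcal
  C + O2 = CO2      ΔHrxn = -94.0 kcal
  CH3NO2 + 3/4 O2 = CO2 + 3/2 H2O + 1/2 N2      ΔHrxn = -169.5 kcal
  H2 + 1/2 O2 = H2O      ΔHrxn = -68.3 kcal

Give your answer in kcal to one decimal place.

ΔHrxn = -18.1 kcal

equation 1 × 2 (×2 to match 2 HCN in the target): (2)·(+32.3) = +64.6 kcal
equation 2 reversed and × 2: (-2)·(-94.0) = +188.0 kcal
equation 3 × 2 (scale by 2 for the 2 CH3NO2): (2)·(-169.5) = -339.0 kcal
equation 4 reversed: +68.3 kcal
ΔHrxn = (+64.6) + (+188.0) + (-339.0) + (+68.3) = -18.1 kcal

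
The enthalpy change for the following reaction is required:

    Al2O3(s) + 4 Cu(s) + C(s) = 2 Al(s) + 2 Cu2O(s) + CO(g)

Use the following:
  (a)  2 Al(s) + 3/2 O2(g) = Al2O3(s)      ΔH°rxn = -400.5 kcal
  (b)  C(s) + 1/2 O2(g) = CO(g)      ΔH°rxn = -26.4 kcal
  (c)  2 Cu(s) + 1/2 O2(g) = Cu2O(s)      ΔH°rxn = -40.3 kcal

(a) reversed: +400.5 kcal
(b) as written: -26.4 kcal
(c) × 2: (2)·(-40.3) = -80.6 kcal
ΔH°rxn = (+400.5) + (-26.4) + (-80.6) = 293.5 kcal

ΔH°rxn = 293.5 kcal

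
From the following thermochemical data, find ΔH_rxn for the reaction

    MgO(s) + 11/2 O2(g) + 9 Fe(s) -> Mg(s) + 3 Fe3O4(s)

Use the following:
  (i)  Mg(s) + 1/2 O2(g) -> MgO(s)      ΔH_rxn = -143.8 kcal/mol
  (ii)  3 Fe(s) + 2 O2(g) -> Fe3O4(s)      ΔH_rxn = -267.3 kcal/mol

ΔH_rxn = -658.1 kcal/mol

(i) reversed (MgO(s) must end up as a reactant): +143.8 kcal/mol
(ii) × 3 (×3 to match 3 Fe3O4(s) in the target): (3)·(-267.3) = -801.9 kcal/mol
By Hess's law, ΔH_rxn = (+143.8) + (-801.9) = -658.1 kcal/mol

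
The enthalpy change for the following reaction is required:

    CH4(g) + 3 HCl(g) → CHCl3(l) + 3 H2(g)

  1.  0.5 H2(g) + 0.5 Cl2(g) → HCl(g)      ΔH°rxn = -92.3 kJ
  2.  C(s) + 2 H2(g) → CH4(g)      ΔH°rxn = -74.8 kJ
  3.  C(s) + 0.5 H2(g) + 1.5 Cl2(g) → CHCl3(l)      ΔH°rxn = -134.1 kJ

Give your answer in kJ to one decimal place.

eq. 1 reversed and × 3: (-3)·(-92.3) = +276.9 kJ
eq. 2 reversed: +74.8 kJ
eq. 3 as written: -134.1 kJ
ΔH°rxn = (+276.9) + (+74.8) + (-134.1) = 217.6 kJ

ΔH°rxn = 217.6 kJ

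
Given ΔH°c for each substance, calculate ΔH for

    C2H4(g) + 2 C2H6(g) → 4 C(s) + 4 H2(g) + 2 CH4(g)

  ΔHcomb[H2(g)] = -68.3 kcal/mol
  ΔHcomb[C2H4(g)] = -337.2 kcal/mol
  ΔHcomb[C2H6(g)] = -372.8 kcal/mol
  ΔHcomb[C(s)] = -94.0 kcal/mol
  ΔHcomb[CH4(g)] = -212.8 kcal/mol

ΔH = -8.0 kcal/mol

Using ΔH = Σ nΔHc°(reactants) − Σ nΔHc°(products):
= [1·(-337.2) + 2·(-372.8)] − [4·(-94.0) + 4·(-68.3) + 2·(-212.8)]
= -8.0 kcal/mol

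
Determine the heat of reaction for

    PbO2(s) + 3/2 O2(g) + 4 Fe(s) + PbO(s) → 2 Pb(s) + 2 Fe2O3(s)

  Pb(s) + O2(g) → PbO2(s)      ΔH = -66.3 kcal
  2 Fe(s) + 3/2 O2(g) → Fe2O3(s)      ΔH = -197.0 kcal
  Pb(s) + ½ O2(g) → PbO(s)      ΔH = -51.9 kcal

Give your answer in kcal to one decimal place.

equation 1 reversed (reverse to put PbO2(s) on the reactant side): +66.3 kcal
equation 2 × 2 (×2 to match 2 Fe2O3(s) in the target): (2)·(-197.0) = -394.0 kcal
equation 3 reversed (PbO(s) must end up as a reactant): +51.9 kcal
By Hess's law, ΔH = (+66.3) + (-394.0) + (+51.9) = -275.8 kcal

ΔH = -275.8 kcal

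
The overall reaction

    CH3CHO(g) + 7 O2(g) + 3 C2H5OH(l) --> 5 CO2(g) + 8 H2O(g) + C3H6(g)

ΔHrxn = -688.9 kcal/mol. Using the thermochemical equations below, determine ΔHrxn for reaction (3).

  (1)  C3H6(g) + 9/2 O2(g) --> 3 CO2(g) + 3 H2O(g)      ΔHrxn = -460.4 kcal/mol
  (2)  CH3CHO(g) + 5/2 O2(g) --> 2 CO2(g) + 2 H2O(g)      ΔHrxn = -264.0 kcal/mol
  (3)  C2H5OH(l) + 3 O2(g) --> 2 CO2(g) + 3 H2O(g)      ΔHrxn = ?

ΔHrxn = -295.1 kcal/mol

(1) reversed: +460.4 kcal/mol
(2) as written: -264.0 kcal/mol
(3) × 3: contributes 3·x
-688.9 = (+460.4) + (-264.0) + 3·x
x = (-688.9 − (+196.4)) / (3) = -295.1 kcal/mol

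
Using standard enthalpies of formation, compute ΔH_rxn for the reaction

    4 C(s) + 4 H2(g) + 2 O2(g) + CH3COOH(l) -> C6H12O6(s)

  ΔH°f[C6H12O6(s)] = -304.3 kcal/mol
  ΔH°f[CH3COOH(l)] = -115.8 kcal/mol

ΔH°rxn = Σ nΔHf°(products) − Σ nΔHf°(reactants).
Products: 1·(-304.3) = -304.3
Reactants: 4·(+0.0) + 4·(+0.0) + 2·(+0.0) + 1·(-115.8) = -115.8
ΔH_rxn = (-304.3) − (-115.8) = -188.5 kcal/mol

ΔH_rxn = -188.5 kcal/mol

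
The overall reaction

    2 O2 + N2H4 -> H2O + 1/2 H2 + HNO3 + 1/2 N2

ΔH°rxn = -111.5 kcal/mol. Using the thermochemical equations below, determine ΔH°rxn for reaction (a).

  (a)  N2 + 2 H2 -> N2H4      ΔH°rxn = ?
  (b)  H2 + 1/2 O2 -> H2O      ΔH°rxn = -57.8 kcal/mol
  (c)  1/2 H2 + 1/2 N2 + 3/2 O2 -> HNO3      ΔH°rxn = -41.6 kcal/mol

(a) reversed: contributes −x
(b) as written: -57.8 kcal/mol
(c) as written: -41.6 kcal/mol
-111.5 = (-57.8) + (-41.6) − x
x = (-111.5 − (-99.4)) / (-1) = 12.1 kcal/mol

ΔH°rxn = 12.1 kcal/mol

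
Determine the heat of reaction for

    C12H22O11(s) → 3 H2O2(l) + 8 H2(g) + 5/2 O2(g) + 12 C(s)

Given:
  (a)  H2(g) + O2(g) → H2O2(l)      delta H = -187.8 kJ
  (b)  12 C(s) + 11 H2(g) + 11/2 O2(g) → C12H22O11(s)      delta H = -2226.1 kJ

(a) × 3 (×3 to match 3 H2O2(l) in the target): (3)·(-187.8) = -563.4 kJ
(b) reversed (reverse to put C12H22O11(s) on the reactant side): +2226.1 kJ
Since enthalpy is a state function, delta H = (3)·(-187.8) + (-1)·(-2226.1) = 1662.7 kJ

delta H = 1662.7 kJ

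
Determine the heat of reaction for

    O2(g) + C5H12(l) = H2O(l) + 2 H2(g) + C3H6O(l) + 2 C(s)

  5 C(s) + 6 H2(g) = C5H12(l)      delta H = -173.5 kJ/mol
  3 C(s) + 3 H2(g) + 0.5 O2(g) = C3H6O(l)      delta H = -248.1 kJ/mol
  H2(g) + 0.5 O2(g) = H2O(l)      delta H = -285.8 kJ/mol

equation 1 reversed: +173.5 kJ/mol
equation 2 as written: -248.1 kJ/mol
equation 3 as written: -285.8 kJ/mol
Summing the manipulated equations, delta H = (+173.5) + (-248.1) + (-285.8) = -360.4 kJ/mol

delta H = -360.4 kJ/mol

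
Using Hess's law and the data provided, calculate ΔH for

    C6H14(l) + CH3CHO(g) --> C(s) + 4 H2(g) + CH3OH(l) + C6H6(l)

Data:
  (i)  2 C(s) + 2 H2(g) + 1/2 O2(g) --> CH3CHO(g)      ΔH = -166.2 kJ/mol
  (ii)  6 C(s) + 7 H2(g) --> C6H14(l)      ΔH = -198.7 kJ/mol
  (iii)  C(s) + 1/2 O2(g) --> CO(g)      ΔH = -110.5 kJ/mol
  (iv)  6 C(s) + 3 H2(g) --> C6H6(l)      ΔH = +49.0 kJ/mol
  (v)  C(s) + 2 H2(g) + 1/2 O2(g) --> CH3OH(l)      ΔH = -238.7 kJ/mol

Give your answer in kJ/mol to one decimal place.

ΔH = 175.2 kJ/mol

(i) reversed (CH3CHO(g) must end up as a reactant): +166.2 kJ/mol
(ii) reversed (reverse to put C6H14(l) on the reactant side): +198.7 kJ/mol
(iii): not needed (CO(g) appears nowhere else).
(iv) as written (C6H6(l) already on the product side): +49.0 kJ/mol
(v) as written (CH3OH(l) already on the product side): -238.7 kJ/mol
ΔH = (-1)·(-166.2) + (-1)·(-198.7) + (1)·(+49.0) + (1)·(-238.7) = 175.2 kJ/mol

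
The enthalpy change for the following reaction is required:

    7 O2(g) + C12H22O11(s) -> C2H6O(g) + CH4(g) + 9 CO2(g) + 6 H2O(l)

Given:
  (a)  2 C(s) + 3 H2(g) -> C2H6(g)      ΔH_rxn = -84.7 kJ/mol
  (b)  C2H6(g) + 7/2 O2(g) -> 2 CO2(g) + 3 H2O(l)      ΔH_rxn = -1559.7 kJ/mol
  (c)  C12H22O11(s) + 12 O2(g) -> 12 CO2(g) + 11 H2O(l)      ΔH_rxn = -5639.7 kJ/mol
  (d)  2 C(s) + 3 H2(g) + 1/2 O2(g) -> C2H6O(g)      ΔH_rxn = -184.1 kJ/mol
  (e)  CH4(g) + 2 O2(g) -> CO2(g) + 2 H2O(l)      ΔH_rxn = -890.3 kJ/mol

ΔH_rxn = -3289.1 kJ/mol

(a) reversed: +84.7 kJ/mol
(b) reversed: +1559.7 kJ/mol
(c) as written: -5639.7 kJ/mol
(d) as written: -184.1 kJ/mol
(e) reversed: +890.3 kJ/mol
Summing the manipulated equations, ΔH_rxn = (-1)·(-84.7) + (-1)·(-1559.7) + (1)·(-5639.7) + (1)·(-184.1) + (-1)·(-890.3) = -3289.1 kJ/mol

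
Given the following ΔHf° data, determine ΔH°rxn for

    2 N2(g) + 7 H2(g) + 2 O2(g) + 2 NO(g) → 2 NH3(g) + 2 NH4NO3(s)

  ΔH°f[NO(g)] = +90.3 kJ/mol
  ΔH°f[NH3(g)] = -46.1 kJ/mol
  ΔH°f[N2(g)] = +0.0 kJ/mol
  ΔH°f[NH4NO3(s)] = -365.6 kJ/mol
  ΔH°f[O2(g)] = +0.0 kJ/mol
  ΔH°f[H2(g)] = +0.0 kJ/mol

ΔH°rxn = -1004.0 kJ/mol

Products: 2·(-46.1) + 2·(-365.6) = -823.4
Reactants: 2·(+0.0) + 7·(+0.0) + 2·(+0.0) + 2·(+90.3) = +180.6
ΔH°rxn = (-823.4) − (+180.6) = -1004.0 kJ/mol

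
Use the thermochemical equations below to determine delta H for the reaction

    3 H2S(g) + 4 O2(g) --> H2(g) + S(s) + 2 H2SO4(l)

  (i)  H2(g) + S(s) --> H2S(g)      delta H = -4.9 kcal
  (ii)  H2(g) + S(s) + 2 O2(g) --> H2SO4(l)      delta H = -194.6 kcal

(i) reversed and × 3: (-3)·(-4.9) = +14.7 kcal
(ii) × 2: (2)·(-194.6) = -389.2 kcal
Since enthalpy is a state function, delta H = (-3)·(-4.9) + (2)·(-194.6) = -374.5 kcal

delta H = -374.5 kcal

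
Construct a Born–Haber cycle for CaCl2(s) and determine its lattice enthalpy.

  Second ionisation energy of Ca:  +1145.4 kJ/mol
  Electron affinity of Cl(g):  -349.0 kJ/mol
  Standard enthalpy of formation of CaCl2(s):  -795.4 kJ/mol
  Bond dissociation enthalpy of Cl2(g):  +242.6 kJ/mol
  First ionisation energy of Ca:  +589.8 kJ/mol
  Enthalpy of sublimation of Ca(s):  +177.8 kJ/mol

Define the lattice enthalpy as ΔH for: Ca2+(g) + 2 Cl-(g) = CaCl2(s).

U = -2253.0 kJ/mol

ΔHf° = 1·ΔHsub + 1·(ΣIE) + 1·D(Cl2) + 2·EA + U
-795.4 = 1·(+177.8) + 1·(+1735.2) + 1·(+242.6) + 2·(-349.0) + U
U = -795.4 − (+1457.6) = -2253.0 kJ/mol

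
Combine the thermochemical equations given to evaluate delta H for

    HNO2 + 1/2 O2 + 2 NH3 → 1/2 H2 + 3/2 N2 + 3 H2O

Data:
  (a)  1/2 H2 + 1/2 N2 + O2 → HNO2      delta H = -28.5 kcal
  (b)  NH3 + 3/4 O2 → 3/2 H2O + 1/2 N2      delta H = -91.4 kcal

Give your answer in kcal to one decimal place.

delta H = -154.3 kcal

(a) reversed (HNO2 must end up as a reactant): +28.5 kcal
(b) × 2 (scale by 2 for the 2 NH3): (2)·(-91.4) = -182.8 kcal
delta H = (+28.5) + (-182.8) = -154.3 kcal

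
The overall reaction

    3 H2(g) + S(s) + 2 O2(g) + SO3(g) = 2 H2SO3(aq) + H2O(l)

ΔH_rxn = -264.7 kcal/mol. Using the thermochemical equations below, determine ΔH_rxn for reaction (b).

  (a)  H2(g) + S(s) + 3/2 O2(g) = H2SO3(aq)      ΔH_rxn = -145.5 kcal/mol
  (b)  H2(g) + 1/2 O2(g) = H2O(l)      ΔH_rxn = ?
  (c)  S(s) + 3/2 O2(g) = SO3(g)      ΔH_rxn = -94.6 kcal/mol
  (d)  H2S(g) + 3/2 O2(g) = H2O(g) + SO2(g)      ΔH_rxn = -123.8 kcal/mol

(a) × 2: (2)·(-145.5) = -291.0 kcal/mol
(b) as written: contributes x
(c) reversed: +94.6 kcal/mol
(d): not needed.
-264.7 = (-291.0) + (+94.6) + x
x = (-264.7 − (-196.4)) / (1) = -68.3 kcal/mol

ΔH_rxn = -68.3 kcal/mol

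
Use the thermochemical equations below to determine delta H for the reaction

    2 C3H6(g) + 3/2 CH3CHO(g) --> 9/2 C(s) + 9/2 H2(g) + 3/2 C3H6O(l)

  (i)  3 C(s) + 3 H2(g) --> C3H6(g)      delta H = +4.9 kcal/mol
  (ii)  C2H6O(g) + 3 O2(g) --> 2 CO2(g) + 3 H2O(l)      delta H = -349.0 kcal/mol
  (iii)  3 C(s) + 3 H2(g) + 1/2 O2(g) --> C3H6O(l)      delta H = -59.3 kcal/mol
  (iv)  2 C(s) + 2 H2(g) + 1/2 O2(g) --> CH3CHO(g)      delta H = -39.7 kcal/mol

delta H = -39.2 kcal/mol

(i) reversed and × 2 (C3H6(g) must end up as a reactant; ×2 to match 2 C3H6(g) in the target): (-2)·(+4.9) = -9.8 kcal/mol
(ii): not needed (C2H6O(g) appears nowhere else).
(iii) × 3/2 (×3/2 to match 3/2 C3H6O(l) in the target): (3/2)·(-59.3) = -88.95 kcal/mol
(iv) reversed and × 3/2 (CH3CHO(g) must end up as a reactant; ×3/2 to match 3/2 CH3CHO(g) in the target): (-3/2)·(-39.7) = +59.55 kcal/mol
Combining the equations, delta H = (-9.8) + (-88.95) + (+59.55) = -39.2 kcal/mol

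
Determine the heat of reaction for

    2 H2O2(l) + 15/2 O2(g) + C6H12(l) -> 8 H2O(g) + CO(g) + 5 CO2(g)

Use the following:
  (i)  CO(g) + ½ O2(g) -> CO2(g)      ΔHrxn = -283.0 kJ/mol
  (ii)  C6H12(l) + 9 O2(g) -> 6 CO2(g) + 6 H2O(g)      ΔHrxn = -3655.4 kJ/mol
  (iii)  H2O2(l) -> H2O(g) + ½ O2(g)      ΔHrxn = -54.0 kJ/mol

(i) reversed: +283.0 kJ/mol
(ii) as written: -3655.4 kJ/mol
(iii) × 2: (2)·(-54.0) = -108.0 kJ/mol
Since enthalpy is a state function, ΔHrxn = (+283.0) + (-3655.4) + (-108.0) = -3480.4 kJ/mol

ΔHrxn = -3480.4 kJ/mol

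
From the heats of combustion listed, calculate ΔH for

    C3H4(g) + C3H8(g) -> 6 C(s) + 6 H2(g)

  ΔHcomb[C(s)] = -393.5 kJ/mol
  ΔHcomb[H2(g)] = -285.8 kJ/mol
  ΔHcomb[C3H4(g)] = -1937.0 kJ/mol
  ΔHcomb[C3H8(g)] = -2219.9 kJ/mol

ΔH = -81.1 kJ/mol

Using ΔH = Σ nΔHc°(reactants) − Σ nΔHc°(products):
= [1·(-1937.0) + 1·(-2219.9)] − [6·(-393.5) + 6·(-285.8)]
= -81.1 kJ/mol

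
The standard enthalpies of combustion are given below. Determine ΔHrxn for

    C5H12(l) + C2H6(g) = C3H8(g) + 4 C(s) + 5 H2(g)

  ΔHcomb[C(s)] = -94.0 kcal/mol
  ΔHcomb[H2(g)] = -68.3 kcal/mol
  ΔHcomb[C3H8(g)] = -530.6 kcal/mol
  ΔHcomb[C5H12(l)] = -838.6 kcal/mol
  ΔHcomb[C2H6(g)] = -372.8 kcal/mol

With combustion enthalpies, reactants minus products:
= [1·(-838.6) + 1·(-372.8)] − [1·(-530.6) + 4·(-94.0) + 5·(-68.3)]
= 36.7 kcal/mol

ΔHrxn = 36.7 kcal/mol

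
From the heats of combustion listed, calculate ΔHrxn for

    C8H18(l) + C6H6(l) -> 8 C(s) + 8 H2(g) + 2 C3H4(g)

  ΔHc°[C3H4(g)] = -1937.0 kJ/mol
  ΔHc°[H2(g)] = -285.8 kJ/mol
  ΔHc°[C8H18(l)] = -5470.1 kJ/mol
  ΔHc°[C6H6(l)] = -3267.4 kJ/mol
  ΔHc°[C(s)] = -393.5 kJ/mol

With combustion enthalpies, reactants minus products:
= [1·(-5470.1) + 1·(-3267.4)] − [8·(-393.5) + 8·(-285.8) + 2·(-1937.0)]
= 570.9 kJ/mol

ΔHrxn = 570.9 kJ/mol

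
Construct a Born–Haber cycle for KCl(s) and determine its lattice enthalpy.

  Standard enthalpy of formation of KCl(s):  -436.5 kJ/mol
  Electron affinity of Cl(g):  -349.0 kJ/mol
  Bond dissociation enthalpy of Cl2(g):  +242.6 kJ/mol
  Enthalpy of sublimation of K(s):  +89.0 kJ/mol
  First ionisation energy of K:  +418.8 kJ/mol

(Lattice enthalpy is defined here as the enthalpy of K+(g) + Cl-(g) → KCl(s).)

ΔHf° = 1·ΔHsub + 1·(ΣIE) + 1/2·D(Cl2) + 1·EA + U
-436.5 = 1·(+89.0) + 1·(+418.8) + 1/2·(+242.6) + 1·(-349.0) + U
U = -436.5 − (+280.1) = -716.6 kJ/mol

U = -716.6 kJ/mol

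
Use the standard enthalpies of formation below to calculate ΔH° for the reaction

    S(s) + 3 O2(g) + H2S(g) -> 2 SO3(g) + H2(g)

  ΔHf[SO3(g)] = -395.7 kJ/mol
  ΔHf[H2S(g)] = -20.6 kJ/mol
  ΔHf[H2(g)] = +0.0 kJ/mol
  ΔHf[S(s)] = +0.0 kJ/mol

Products: 2·(-395.7) + 1·(+0.0) = -791.4
Reactants: 1·(+0.0) + 3·(+0.0) + 1·(-20.6) = -20.6
ΔH° = (-791.4) − (-20.6) = -770.8 kJ/mol

ΔH° = -770.8 kJ/mol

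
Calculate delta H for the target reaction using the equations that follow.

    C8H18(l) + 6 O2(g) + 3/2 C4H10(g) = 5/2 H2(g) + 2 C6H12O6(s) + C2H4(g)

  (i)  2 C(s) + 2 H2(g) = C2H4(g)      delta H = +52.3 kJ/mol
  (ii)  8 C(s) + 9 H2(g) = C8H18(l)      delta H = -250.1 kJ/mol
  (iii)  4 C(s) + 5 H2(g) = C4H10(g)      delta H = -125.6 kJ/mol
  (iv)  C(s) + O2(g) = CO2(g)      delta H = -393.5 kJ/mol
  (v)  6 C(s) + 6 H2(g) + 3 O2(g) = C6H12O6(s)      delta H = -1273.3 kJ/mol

(i) as written (C2H4(g) already on the product side): +52.3 kJ/mol
(ii) reversed (reverse to put C8H18(l) on the reactant side): +250.1 kJ/mol
(iii) reversed and × 3/2 (C4H10(g) must end up as a reactant; scale by 3/2 for the 3/2 C4H10(g)): (-3/2)·(-125.6) = +188.4 kJ/mol
(iv): not needed (CO2(g) appears nowhere else).
(v) × 2 (×2 to match 2 C6H12O6(s) in the target): (2)·(-1273.3) = -2546.6 kJ/mol
Summing the manipulated equations, delta H = (+52.3) + (+250.1) + (+188.4) + (-2546.6) = -2055.8 kJ/mol

delta H = -2055.8 kJ/mol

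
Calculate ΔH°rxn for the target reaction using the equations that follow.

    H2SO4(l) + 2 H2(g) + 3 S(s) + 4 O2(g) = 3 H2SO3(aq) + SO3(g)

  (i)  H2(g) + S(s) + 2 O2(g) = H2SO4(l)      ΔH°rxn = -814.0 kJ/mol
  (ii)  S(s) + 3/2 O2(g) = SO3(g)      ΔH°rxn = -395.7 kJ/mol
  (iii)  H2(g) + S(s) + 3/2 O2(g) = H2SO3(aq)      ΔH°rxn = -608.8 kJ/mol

(i) reversed: +814.0 kJ/mol
(ii) as written: -395.7 kJ/mol
(iii) × 3: (3)·(-608.8) = -1826.4 kJ/mol
ΔH°rxn = (+814.0) + (-395.7) + (-1826.4) = -1408.1 kJ/mol

ΔH°rxn = -1408.1 kJ/mol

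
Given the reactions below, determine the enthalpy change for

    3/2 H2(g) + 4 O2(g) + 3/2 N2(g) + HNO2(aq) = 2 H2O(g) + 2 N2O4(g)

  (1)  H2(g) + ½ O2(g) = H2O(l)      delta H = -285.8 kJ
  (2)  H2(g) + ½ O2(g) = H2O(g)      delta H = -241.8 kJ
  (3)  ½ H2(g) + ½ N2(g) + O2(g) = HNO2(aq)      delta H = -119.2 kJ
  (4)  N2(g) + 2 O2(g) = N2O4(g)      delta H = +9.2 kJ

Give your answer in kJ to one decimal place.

(1): not needed.
(2) × 2: (2)·(-241.8) = -483.6 kJ
(3) reversed: +119.2 kJ
(4) × 2: (2)·(+9.2) = +18.4 kJ
Since enthalpy is a state function, delta H = (-483.6) + (+119.2) + (+18.4) = -346.0 kJ

delta H = -346.0 kJ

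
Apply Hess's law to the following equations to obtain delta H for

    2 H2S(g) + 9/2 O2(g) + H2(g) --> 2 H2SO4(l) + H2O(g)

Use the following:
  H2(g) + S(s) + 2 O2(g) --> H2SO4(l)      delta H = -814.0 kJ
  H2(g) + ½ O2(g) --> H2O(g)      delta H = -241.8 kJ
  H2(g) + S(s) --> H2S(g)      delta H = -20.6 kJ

delta H = -1828.6 kJ

equation 1 × 2 (×2 to match 2 H2SO4(l) in the target): (2)·(-814.0) = -1628.0 kJ
equation 2 as written (H2O(g) already on the product side): -241.8 kJ
equation 3 reversed and × 2 (H2S(g) must end up as a reactant; scale by 2 for the 2 H2S(g)): (-2)·(-20.6) = +41.2 kJ
delta H = (2)·(-814.0) + (1)·(-241.8) + (-2)·(-20.6) = -1828.6 kJ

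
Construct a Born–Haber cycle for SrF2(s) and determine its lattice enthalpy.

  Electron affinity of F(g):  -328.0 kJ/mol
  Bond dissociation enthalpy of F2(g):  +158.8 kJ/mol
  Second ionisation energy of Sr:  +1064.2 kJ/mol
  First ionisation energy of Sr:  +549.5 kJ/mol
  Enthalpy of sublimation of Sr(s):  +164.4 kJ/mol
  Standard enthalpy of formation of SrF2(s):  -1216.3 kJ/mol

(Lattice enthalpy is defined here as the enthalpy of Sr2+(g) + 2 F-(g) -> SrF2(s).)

ΔHf° = 1·ΔHsub + 1·(ΣIE) + 1·D(F2) + 2·EA + U
-1216.3 = 1·(+164.4) + 1·(+1613.7) + 1·(+158.8) + 2·(-328.0) + U
U = -1216.3 − (+1280.9) = -2497.2 kJ/mol

U = -2497.2 kJ/mol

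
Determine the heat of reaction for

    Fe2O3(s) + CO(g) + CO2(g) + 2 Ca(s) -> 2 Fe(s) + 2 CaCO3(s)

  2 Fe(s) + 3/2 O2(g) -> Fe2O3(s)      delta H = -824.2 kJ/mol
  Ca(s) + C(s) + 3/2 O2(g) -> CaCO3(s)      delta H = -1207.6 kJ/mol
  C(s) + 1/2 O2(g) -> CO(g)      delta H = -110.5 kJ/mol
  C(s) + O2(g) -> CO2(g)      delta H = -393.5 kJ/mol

delta H = -1087.0 kJ/mol

equation 1 reversed: +824.2 kJ/mol
equation 2 × 2: (2)·(-1207.6) = -2415.2 kJ/mol
equation 3 reversed: +110.5 kJ/mol
equation 4 reversed: +393.5 kJ/mol
Summing the manipulated equations, delta H = (-1)·(-824.2) + (2)·(-1207.6) + (-1)·(-110.5) + (-1)·(-393.5) = -1087.0 kJ/mol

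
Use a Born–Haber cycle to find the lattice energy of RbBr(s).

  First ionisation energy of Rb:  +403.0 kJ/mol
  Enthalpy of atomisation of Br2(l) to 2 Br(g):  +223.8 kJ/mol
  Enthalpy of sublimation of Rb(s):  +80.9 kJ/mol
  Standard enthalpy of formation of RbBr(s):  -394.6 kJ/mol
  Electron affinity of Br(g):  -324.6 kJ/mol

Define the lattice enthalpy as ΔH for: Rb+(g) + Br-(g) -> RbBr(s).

ΔHf° = 1·ΔHsub + 1·(ΣIE) + 1/2·D(Br2) + 1·EA + U
-394.6 = 1·(+80.9) + 1·(+403.0) + 1/2·(+223.8) + 1·(-324.6) + U
U = -394.6 − (+271.2) = -665.8 kJ/mol

U = -665.8 kJ/mol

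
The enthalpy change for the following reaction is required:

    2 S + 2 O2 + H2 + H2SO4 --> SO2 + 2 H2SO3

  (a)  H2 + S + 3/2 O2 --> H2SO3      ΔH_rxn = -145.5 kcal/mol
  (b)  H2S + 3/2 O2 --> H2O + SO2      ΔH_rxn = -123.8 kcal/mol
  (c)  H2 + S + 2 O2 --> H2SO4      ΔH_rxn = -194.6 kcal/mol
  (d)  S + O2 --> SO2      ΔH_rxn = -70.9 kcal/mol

ΔH_rxn = -167.3 kcal/mol

(a) × 2 (scale by 2 for the 2 H2SO3): (2)·(-145.5) = -291.0 kcal/mol
(b): not needed (H2S appears nowhere else).
(c) reversed (H2SO4 must end up as a reactant): +194.6 kcal/mol
(d) as written: -70.9 kcal/mol
Summing the manipulated equations, ΔH_rxn = (-291.0) + (+194.6) + (-70.9) = -167.3 kcal/mol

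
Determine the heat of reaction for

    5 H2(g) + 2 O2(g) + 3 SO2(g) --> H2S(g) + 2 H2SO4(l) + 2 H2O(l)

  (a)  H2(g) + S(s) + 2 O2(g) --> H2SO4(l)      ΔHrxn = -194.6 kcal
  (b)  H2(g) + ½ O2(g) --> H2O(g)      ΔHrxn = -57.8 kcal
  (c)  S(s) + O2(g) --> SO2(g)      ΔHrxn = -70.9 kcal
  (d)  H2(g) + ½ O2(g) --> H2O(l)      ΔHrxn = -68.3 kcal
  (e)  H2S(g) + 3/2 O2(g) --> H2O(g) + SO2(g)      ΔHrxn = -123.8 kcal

(a) × 2: (2)·(-194.6) = -389.2 kcal
(b) as written: -57.8 kcal
(c) reversed and × 2: (-2)·(-70.9) = +141.8 kcal
(d) × 2: (2)·(-68.3) = -136.6 kcal
(e) reversed: +123.8 kcal
By Hess's law, ΔHrxn = (2)·(-194.6) + (1)·(-57.8) + (-2)·(-70.9) + (2)·(-68.3) + (-1)·(-123.8) = -318.0 kcal

ΔHrxn = -318.0 kcal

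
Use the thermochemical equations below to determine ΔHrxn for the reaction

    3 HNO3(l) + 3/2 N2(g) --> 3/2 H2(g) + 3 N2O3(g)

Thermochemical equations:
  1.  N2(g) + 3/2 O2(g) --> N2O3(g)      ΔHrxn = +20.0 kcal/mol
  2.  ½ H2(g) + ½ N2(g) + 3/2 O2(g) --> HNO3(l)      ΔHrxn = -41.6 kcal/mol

ΔHrxn = 184.8 kcal/mol

eq. 1 × 3: (3)·(+20.0) = +60.0 kcal/mol
eq. 2 reversed and × 3: (-3)·(-41.6) = +124.8 kcal/mol
Summing the manipulated equations, ΔHrxn = (+60.0) + (+124.8) = 184.8 kcal/mol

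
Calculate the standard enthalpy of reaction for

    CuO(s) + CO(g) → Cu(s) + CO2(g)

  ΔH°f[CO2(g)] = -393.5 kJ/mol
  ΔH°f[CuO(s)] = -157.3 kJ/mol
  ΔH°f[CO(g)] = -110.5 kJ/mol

ΔH° = -125.7 kJ/mol

ΔH°rxn = Σ nΔHf°(products) − Σ nΔHf°(reactants).
Products: 1·(+0.0) + 1·(-393.5) = -393.5
Reactants: 1·(-157.3) + 1·(-110.5) = -267.8
ΔH° = (-393.5) − (-267.8) = -125.7 kJ/mol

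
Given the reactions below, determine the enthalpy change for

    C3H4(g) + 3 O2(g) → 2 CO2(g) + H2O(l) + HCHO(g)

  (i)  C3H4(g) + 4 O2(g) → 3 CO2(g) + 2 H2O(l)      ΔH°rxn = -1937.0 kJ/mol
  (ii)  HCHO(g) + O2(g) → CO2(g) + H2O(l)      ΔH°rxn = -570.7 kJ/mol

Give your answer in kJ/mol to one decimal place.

(i) as written (C3H4(g) already on the reactant side): -1937.0 kJ/mol
(ii) reversed (reverse to put HCHO(g) on the product side): +570.7 kJ/mol
By Hess's law, ΔH°rxn = (-1937.0) + (+570.7) = -1366.3 kJ/mol

ΔH°rxn = -1366.3 kJ/mol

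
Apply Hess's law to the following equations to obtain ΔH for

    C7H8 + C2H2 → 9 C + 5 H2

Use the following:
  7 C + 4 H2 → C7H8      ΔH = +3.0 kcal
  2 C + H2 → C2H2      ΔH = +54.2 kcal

ΔH = -57.2 kcal

equation 1 reversed: -3.0 kcal
equation 2 reversed: -54.2 kcal
By Hess's law, ΔH = (-1)·(+3.0) + (-1)·(+54.2) = -57.2 kcal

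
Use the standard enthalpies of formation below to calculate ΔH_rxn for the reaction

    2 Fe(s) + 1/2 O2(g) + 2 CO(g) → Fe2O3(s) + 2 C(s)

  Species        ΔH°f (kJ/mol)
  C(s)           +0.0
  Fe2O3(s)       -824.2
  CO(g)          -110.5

ΔH_rxn = -603.2 kJ/mol

ΔH°rxn = Σ nΔHf°(products) − Σ nΔHf°(reactants).
Products: 1·(-824.2) + 2·(+0.0) = -824.2
Reactants: 2·(+0.0) + 1/2·(+0.0) + 2·(-110.5) = -221.0
ΔH_rxn = (-824.2) − (-221.0) = -603.2 kJ/mol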